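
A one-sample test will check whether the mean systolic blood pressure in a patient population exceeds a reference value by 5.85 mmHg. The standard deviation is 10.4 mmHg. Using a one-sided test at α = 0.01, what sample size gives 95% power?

For a one-sample z-test, n = ((z_α + z_β)·σ/δ)².
z_α = 2.326 (one-sided α = 0.01); z_β = 1.645 (power 95% → β = 0.05).
n = (3.971 × 10.4 / 5.85)² = 49.84
Round up: n = 50.

50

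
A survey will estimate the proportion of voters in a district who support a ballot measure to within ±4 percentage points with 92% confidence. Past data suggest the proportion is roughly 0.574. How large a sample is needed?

469

For a proportion with margin E = 0.04 at 92% confidence, z = 1.751.
n = p̂(1−p̂)(z/E)² = 0.574 × 0.426 × (1.751/0.04)² = 468.57
Round up: n = 469.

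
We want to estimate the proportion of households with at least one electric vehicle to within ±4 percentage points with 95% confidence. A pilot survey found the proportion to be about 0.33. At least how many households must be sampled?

For a proportion with margin E = 0.04 at 95% confidence, z = 1.960.
n = p̂(1−p̂)(z/E)² = 0.33 × 0.67 × (1.960/0.04)² = 530.86
Round up: n = 531.

531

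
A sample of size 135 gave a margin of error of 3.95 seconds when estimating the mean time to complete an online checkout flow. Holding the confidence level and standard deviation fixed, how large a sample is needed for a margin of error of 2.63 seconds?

305

Margin of error scales as 1/√n, so n₂ = n₁·(E₁/E₂)².
n₂ = 135 × (3.95/2.63)² = 135 × 2.256 = 304.56
Round up: n₂ = 305.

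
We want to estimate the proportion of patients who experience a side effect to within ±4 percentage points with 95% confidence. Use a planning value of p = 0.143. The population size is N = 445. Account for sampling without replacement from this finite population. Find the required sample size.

For a proportion with margin E = 0.04 at 95% confidence, z = 1.960.
n = p̂(1−p̂)(z/E)² = 0.143 × 0.857 × (1.960/0.04)² = 294.24 — call this n₀.
Finite-population correction with N = 445: n = n₀ / (1 + (n₀−1)/N) = 294.24 / 1.659 = 177.36
Round up: n = 178.

178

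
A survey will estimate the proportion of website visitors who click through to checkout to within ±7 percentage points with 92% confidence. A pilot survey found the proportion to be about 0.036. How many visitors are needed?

22

For a proportion with margin E = 0.07 at 92% confidence, z = 1.751.
n = p̂(1−p̂)(z/E)² = 0.036 × 0.964 × (1.751/0.07)² = 21.71
Round up: n = 22.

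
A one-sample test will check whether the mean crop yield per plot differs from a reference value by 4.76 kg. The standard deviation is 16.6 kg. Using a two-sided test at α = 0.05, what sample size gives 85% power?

n = 110

For a one-sample z-test, n = ((z_{α/2} + z_β)·σ/δ)².
z_{α/2} = 1.960 (two-sided α = 0.05); z_β = 1.036 (power 85% → β = 0.15).
n = (2.996 × 16.6 / 4.76)² = 109.17
Round up: n = 110.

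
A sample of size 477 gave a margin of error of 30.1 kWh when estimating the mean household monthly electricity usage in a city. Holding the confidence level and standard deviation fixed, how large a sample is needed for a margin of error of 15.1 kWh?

1896

Margin of error scales as 1/√n, so n₂ = n₁·(E₁/E₂)².
n₂ = 477 × (30.1/15.1)² = 477 × 3.974 = 1895.60
Round up: n₂ = 1896.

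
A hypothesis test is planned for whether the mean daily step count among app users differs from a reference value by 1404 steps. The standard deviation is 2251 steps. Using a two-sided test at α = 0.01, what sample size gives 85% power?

34

For a one-sample z-test, n = ((z_{α/2} + z_β)·σ/δ)².
z_{α/2} = 2.576 (two-sided α = 0.01); z_β = 1.036 (power 85% → β = 0.15).
n = (3.612 × 2251 / 1404)² = 33.54
Round up: n = 34.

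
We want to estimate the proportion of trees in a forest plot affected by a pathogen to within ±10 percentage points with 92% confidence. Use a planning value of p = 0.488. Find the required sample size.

77

For a proportion with margin E = 0.1 at 92% confidence, z = 1.751.
n = p̂(1−p̂)(z/E)² = 0.488 × 0.512 × (1.751/0.1)² = 76.61
Round up: n = 77.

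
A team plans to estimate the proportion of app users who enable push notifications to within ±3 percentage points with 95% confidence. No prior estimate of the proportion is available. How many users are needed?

For a proportion with margin E = 0.03 at 95% confidence, z = 1.960.
With no prior estimate, use p = 0.5, which maximizes p(1−p) at 0.25.
n = 0.25 × (z/E)² = 0.25 × (1.960/0.03)² = 1067.11
Round up: n = 1068.

1068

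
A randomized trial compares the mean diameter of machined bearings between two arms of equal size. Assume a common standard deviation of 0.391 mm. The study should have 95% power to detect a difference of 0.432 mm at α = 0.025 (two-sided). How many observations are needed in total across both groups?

50 total

For two equal groups, n per group = 2·((z_{α/2} + z_β)·σ/δ)².
z_{α/2} = 2.241; z_β = 1.645 (power 95%).
n = 2 × (3.886 × 0.391 / 0.432)² = 2 × 12.37 = 24.74
Round up: n = 25 per group.
Total across both groups: 2 × 25 = 50.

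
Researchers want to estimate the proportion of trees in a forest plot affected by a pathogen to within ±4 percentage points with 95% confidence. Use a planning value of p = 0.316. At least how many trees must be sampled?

For a proportion with margin E = 0.04 at 95% confidence, z = 1.960.
n = p̂(1−p̂)(z/E)² = 0.316 × 0.684 × (1.960/0.04)² = 518.96
Round up: n = 519.

n = 519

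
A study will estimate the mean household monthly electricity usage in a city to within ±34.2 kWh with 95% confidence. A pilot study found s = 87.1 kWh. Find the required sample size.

25

For a mean, the margin of error is E = z·σ/√n, so n = (zσ/E)².
At 95% confidence, z = 1.960.
n = (1.960 × 87.1 / 34.2)² = 24.92
Round up: n = 25.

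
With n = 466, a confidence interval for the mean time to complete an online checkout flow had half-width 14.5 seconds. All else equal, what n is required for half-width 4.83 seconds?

Margin of error scales as 1/√n, so n₂ = n₁·(E₁/E₂)².
n₂ = 466 × (14.5/4.83)² = 466 × 9.012 = 4199.59
Round up: n₂ = 4200.

4200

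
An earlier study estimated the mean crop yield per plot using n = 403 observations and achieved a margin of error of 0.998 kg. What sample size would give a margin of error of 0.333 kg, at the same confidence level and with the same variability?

Margin of error scales as 1/√n, so n₂ = n₁·(E₁/E₂)².
n₂ = 403 × (0.998/0.333)² = 403 × 8.982 = 3619.75
Round up: n₂ = 3620.

3620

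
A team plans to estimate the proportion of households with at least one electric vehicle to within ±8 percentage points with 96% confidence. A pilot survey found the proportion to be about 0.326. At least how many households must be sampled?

145

For a proportion with margin E = 0.08 at 96% confidence, z = 2.054.
n = p̂(1−p̂)(z/E)² = 0.326 × 0.674 × (2.054/0.08)² = 144.84
Round up: n = 145.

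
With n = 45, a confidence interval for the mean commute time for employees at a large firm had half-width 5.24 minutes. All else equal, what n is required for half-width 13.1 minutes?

8

Margin of error scales as 1/√n, so n₂ = n₁·(E₁/E₂)².
n₂ = 45 × (5.24/13.1)² = 45 × 0.16 = 7.20
Round up: n₂ = 8.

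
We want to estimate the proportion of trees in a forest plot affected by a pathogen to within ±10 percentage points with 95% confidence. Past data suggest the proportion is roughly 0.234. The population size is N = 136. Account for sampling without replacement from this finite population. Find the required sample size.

For a proportion with margin E = 0.1 at 95% confidence, z = 1.960.
n = p̂(1−p̂)(z/E)² = 0.234 × 0.766 × (1.960/0.1)² = 68.86 — call this n₀.
Finite-population correction with N = 136: n = n₀ / (1 + (n₀−1)/N) = 68.86 / 1.499 = 45.94
Round up: n = 46.

46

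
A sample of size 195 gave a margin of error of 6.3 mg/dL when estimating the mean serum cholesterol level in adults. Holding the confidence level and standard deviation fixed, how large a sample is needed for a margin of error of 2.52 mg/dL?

Margin of error scales as 1/√n, so n₂ = n₁·(E₁/E₂)².
n₂ = 195 × (6.3/2.52)² = 195 × 6.25 = 1218.75
Round up: n₂ = 1219.

1219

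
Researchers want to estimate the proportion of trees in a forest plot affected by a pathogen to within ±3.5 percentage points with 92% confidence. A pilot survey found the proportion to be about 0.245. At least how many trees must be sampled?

For a proportion with margin E = 0.035 at 92% confidence, z = 1.751.
n = p̂(1−p̂)(z/E)² = 0.245 × 0.755 × (1.751/0.035)² = 462.97
Round up: n = 463.

463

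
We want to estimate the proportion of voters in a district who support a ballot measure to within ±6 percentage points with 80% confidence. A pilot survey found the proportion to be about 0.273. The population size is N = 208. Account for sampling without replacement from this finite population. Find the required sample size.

n = 64

For a proportion with margin E = 0.06 at 80% confidence, z = 1.282.
n = p̂(1−p̂)(z/E)² = 0.273 × 0.727 × (1.282/0.06)² = 90.61 — call this n₀.
Finite-population correction with N = 208: n = n₀ / (1 + (n₀−1)/N) = 90.61 / 1.431 = 63.32
Round up: n = 64.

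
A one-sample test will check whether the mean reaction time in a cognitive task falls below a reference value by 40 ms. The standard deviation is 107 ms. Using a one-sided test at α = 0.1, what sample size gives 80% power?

33

For a one-sample z-test, n = ((z_α + z_β)·σ/δ)².
z_α = 1.282 (one-sided α = 0.1); z_β = 0.842 (power 80% → β = 0.2).
n = (2.124 × 107 / 40)² = 32.28
Round up: n = 33.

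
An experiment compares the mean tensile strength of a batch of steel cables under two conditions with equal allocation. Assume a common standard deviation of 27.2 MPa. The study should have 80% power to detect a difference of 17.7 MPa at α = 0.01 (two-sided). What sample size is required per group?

56 per group

For two equal groups, n per group = 2·((z_{α/2} + z_β)·σ/δ)².
z_{α/2} = 2.576; z_β = 0.842 (power 80%).
n = 2 × (3.418 × 27.2 / 17.7)² = 2 × 27.59 = 55.18
Round up: n = 56 per group.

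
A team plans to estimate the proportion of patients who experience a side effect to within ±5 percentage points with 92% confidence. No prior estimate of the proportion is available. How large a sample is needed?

n = 307

For a proportion with margin E = 0.05 at 92% confidence, z = 1.751.
With no prior estimate, use p = 0.5, which maximizes p(1−p) at 0.25.
n = 0.25 × (z/E)² = 0.25 × (1.751/0.05)² = 306.60
Round up: n = 307.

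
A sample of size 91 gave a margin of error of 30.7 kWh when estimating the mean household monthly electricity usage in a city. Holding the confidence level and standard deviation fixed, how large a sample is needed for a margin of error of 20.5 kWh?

Margin of error scales as 1/√n, so n₂ = n₁·(E₁/E₂)².
n₂ = 91 × (30.7/20.5)² = 91 × 2.243 = 204.11
Round up: n₂ = 205.

205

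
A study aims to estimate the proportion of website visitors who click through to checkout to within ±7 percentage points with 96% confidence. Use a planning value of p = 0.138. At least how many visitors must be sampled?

For a proportion with margin E = 0.07 at 96% confidence, z = 2.054.
n = p̂(1−p̂)(z/E)² = 0.138 × 0.862 × (2.054/0.07)² = 102.42
Round up: n = 103.

103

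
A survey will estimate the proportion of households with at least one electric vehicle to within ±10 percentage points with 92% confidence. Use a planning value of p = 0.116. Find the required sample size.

n = 32

For a proportion with margin E = 0.1 at 92% confidence, z = 1.751.
n = p̂(1−p̂)(z/E)² = 0.116 × 0.884 × (1.751/0.1)² = 31.44
Round up: n = 32.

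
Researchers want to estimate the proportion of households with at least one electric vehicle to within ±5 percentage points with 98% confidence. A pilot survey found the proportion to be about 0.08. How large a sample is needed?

n = 160

For a proportion with margin E = 0.05 at 98% confidence, z = 2.326.
n = p̂(1−p̂)(z/E)² = 0.08 × 0.92 × (2.326/0.05)² = 159.28
Round up: n = 160.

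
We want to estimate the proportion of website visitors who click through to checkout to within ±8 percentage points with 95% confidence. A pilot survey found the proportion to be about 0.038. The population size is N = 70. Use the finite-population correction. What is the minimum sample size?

For a proportion with margin E = 0.08 at 95% confidence, z = 1.960.
n = p̂(1−p̂)(z/E)² = 0.038 × 0.962 × (1.960/0.08)² = 21.94 — call this n₀.
Finite-population correction with N = 70: n = n₀ / (1 + (n₀−1)/N) = 21.94 / 1.299 = 16.89
Round up: n = 17.

17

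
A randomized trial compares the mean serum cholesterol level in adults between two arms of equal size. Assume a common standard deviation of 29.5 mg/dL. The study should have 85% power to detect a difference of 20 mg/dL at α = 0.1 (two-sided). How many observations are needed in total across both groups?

64 total

For two equal groups, n per group = 2·((z_{α/2} + z_β)·σ/δ)².
z_{α/2} = 1.645; z_β = 1.036 (power 85%).
n = 2 × (2.681 × 29.5 / 20)² = 2 × 15.64 = 31.28
Round up: n = 32 per group.
Total across both groups: 2 × 32 = 64.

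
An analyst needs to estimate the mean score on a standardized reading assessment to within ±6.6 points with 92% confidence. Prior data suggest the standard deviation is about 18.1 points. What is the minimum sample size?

n = 24

For a mean, the margin of error is E = z·σ/√n, so n = (zσ/E)².
At 92% confidence, z = 1.751.
n = (1.751 × 18.1 / 6.6)² = 23.06
Round up: n = 24.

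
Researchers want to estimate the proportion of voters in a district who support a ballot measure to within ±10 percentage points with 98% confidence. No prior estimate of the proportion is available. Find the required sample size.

For a proportion with margin E = 0.1 at 98% confidence, z = 2.326.
With no prior estimate, use p = 0.5, which maximizes p(1−p) at 0.25.
n = 0.25 × (z/E)² = 0.25 × (2.326/0.1)² = 135.26
Round up: n = 136.

136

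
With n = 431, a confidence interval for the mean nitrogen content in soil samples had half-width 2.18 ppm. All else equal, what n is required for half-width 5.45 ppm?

Margin of error scales as 1/√n, so n₂ = n₁·(E₁/E₂)².
n₂ = 431 × (2.18/5.45)² = 431 × 0.16 = 68.96
Round up: n₂ = 69.

n = 69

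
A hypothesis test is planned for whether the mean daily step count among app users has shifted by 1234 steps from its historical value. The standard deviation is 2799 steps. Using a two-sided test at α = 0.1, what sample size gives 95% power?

n = 56

For a one-sample z-test, n = ((z_{α/2} + z_β)·σ/δ)².
z_{α/2} = 1.645 (two-sided α = 0.1); z_β = 1.645 (power 95% → β = 0.05).
n = (3.290 × 2799 / 1234)² = 55.69
Round up: n = 56.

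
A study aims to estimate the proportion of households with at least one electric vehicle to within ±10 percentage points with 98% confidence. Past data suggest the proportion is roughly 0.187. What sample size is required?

83

For a proportion with margin E = 0.1 at 98% confidence, z = 2.326.
n = p̂(1−p̂)(z/E)² = 0.187 × 0.813 × (2.326/0.1)² = 82.25
Round up: n = 83.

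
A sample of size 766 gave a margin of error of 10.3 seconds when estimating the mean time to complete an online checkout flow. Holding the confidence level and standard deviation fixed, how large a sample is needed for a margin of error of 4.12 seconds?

n = 4788

Margin of error scales as 1/√n, so n₂ = n₁·(E₁/E₂)².
n₂ = 766 × (10.3/4.12)² = 766 × 6.25 = 4787.50
Round up: n₂ = 4788.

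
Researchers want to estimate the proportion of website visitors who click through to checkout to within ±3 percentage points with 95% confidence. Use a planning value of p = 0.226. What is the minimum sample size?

For a proportion with margin E = 0.03 at 95% confidence, z = 1.960.
n = p̂(1−p̂)(z/E)² = 0.226 × 0.774 × (1.960/0.03)² = 746.65
Round up: n = 747.

747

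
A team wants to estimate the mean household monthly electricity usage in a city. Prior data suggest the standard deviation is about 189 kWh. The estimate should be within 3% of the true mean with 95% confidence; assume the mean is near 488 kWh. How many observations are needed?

For a mean, the margin of error is E = z·σ/√n, so n = (zσ/E)².
At 95% confidence, z = 1.960.
E = 3% of 488 = 14.64 kWh.
n = (1.960 × 189 / 14.64)² = 640.26
Round up: n = 641.

n = 641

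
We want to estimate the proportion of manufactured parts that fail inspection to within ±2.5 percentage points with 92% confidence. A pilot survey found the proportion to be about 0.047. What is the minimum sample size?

220

For a proportion with margin E = 0.025 at 92% confidence, z = 1.751.
n = p̂(1−p̂)(z/E)² = 0.047 × 0.953 × (1.751/0.025)² = 219.73
Round up: n = 220.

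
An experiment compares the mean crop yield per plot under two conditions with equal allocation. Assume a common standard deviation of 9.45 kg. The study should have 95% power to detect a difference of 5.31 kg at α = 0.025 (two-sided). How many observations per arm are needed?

96 per group

For two equal groups, n per group = 2·((z_{α/2} + z_β)·σ/δ)².
z_{α/2} = 2.241; z_β = 1.645 (power 95%).
n = 2 × (3.886 × 9.45 / 5.31)² = 2 × 47.83 = 95.66
Round up: n = 96 per group.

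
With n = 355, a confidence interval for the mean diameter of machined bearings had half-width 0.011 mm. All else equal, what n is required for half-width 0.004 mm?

Margin of error scales as 1/√n, so n₂ = n₁·(E₁/E₂)².
n₂ = 355 × (0.011/0.004)² = 355 × 7.562 = 2684.51
Round up: n₂ = 2685.

2685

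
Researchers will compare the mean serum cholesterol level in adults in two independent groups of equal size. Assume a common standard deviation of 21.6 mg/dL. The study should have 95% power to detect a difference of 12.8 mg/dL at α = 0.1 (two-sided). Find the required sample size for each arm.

62 per group

For two equal groups, n per group = 2·((z_{α/2} + z_β)·σ/δ)².
z_{α/2} = 1.645; z_β = 1.645 (power 95%).
n = 2 × (3.290 × 21.6 / 12.8)² = 2 × 30.82 = 61.64
Round up: n = 62 per group.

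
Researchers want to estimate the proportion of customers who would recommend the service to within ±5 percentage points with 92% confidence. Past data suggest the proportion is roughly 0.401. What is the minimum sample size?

For a proportion with margin E = 0.05 at 92% confidence, z = 1.751.
n = p̂(1−p̂)(z/E)² = 0.401 × 0.599 × (1.751/0.05)² = 294.58
Round up: n = 295.

295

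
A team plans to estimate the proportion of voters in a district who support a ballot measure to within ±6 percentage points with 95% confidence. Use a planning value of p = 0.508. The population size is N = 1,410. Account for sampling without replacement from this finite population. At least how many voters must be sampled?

225

For a proportion with margin E = 0.06 at 95% confidence, z = 1.960.
n = p̂(1−p̂)(z/E)² = 0.508 × 0.492 × (1.960/0.06)² = 266.71 — call this n₀.
Finite-population correction with N = 1,410: n = n₀ / (1 + (n₀−1)/N) = 266.71 / 1.188 = 224.50
Round up: n = 225.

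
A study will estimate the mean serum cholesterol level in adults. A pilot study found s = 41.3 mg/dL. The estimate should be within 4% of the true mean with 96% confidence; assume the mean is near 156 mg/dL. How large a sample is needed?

For a mean, the margin of error is E = z·σ/√n, so n = (zσ/E)².
At 96% confidence, z = 2.054.
E = 4% of 156 = 6.24 mg/dL.
n = (2.054 × 41.3 / 6.24)² = 184.81
Round up: n = 185.

185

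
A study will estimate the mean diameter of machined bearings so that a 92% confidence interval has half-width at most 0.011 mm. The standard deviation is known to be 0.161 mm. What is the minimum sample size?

n = 657

For a mean, the margin of error is E = z·σ/√n, so n = (zσ/E)².
At 92% confidence, z = 1.751.
n = (1.751 × 0.161 / 0.011)² = 656.81
Round up: n = 657.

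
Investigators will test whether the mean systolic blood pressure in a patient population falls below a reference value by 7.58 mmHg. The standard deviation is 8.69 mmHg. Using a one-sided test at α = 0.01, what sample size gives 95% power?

21

For a one-sample z-test, n = ((z_α + z_β)·σ/δ)².
z_α = 2.326 (one-sided α = 0.01); z_β = 1.645 (power 95% → β = 0.05).
n = (3.971 × 8.69 / 7.58)² = 20.73
Round up: n = 21.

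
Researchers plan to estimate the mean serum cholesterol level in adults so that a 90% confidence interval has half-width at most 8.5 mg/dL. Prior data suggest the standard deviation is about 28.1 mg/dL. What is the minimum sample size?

30

For a mean, the margin of error is E = z·σ/√n, so n = (zσ/E)².
At 90% confidence, z = 1.645.
n = (1.645 × 28.1 / 8.5)² = 29.57
Round up: n = 30.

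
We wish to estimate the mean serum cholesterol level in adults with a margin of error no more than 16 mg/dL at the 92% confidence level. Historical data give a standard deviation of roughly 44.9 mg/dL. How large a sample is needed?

For a mean, the margin of error is E = z·σ/√n, so n = (zσ/E)².
At 92% confidence, z = 1.751.
n = (1.751 × 44.9 / 16)² = 24.14
Round up: n = 25.

n = 25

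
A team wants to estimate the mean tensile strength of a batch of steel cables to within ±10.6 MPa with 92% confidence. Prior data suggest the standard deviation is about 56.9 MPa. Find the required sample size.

For a mean, the margin of error is E = z·σ/√n, so n = (zσ/E)².
At 92% confidence, z = 1.751.
n = (1.751 × 56.9 / 10.6)² = 88.35
Round up: n = 89.

n = 89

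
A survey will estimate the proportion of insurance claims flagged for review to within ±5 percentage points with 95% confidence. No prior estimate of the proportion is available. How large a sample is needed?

For a proportion with margin E = 0.05 at 95% confidence, z = 1.960.
With no prior estimate, use p = 0.5, which maximizes p(1−p) at 0.25.
n = 0.25 × (z/E)² = 0.25 × (1.960/0.05)² = 384.16
Round up: n = 385.

385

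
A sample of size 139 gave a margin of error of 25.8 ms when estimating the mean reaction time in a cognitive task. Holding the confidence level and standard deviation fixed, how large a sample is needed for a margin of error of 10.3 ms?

Margin of error scales as 1/√n, so n₂ = n₁·(E₁/E₂)².
n₂ = 139 × (25.8/10.3)² = 139 × 6.274 = 872.09
Round up: n₂ = 873.

n = 873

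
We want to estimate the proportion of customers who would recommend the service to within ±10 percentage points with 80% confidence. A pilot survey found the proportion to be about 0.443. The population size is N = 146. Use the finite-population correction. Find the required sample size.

32

For a proportion with margin E = 0.1 at 80% confidence, z = 1.282.
n = p̂(1−p̂)(z/E)² = 0.443 × 0.557 × (1.282/0.1)² = 40.55 — call this n₀.
Finite-population correction with N = 146: n = n₀ / (1 + (n₀−1)/N) = 40.55 / 1.271 = 31.90
Round up: n = 32.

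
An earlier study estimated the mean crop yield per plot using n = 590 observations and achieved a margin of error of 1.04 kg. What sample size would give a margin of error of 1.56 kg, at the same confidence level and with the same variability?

Margin of error scales as 1/√n, so n₂ = n₁·(E₁/E₂)².
n₂ = 590 × (1.04/1.56)² = 590 × 0.4444 = 262.20
Round up: n₂ = 263.

263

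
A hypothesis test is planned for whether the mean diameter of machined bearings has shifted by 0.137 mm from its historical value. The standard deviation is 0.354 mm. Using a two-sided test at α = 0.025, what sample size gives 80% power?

For a one-sample z-test, n = ((z_{α/2} + z_β)·σ/δ)².
z_{α/2} = 2.241 (two-sided α = 0.025); z_β = 0.842 (power 80% → β = 0.2).
n = (3.083 × 0.354 / 0.137)² = 63.46
Round up: n = 64.

64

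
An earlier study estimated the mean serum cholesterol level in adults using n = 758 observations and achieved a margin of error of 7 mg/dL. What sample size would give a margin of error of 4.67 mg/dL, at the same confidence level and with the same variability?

Margin of error scales as 1/√n, so n₂ = n₁·(E₁/E₂)².
n₂ = 758 × (7/4.67)² = 758 × 2.247 = 1703.23
Round up: n₂ = 1704.

1704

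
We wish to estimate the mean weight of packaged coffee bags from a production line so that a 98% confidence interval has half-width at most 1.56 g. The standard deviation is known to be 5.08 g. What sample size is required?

For a mean, the margin of error is E = z·σ/√n, so n = (zσ/E)².
At 98% confidence, z = 2.326.
n = (2.326 × 5.08 / 1.56)² = 57.37
Round up: n = 58.

n = 58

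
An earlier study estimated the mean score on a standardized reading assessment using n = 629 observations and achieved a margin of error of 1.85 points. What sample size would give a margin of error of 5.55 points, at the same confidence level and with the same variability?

Margin of error scales as 1/√n, so n₂ = n₁·(E₁/E₂)².
n₂ = 629 × (1.85/5.55)² = 629 × 0.1111 = 69.88
Round up: n₂ = 70.

70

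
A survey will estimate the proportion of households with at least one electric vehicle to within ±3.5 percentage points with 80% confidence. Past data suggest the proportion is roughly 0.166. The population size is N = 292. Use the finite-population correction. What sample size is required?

For a proportion with margin E = 0.035 at 80% confidence, z = 1.282.
n = p̂(1−p̂)(z/E)² = 0.166 × 0.834 × (1.282/0.035)² = 185.74 — call this n₀.
Finite-population correction with N = 292: n = n₀ / (1 + (n₀−1)/N) = 185.74 / 1.633 = 113.74
Round up: n = 114.

114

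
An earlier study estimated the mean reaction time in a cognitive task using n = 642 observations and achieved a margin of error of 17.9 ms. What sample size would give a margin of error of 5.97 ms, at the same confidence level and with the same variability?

Margin of error scales as 1/√n, so n₂ = n₁·(E₁/E₂)².
n₂ = 642 × (17.9/5.97)² = 642 × 8.99 = 5771.58
Round up: n₂ = 5772.

5772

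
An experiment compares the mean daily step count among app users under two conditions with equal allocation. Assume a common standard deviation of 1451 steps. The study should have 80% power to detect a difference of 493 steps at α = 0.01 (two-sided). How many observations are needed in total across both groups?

406 total

For two equal groups, n per group = 2·((z_{α/2} + z_β)·σ/δ)².
z_{α/2} = 2.576; z_β = 0.842 (power 80%).
n = 2 × (3.418 × 1451 / 493)² = 2 × 101.20 = 202.40
Round up: n = 203 per group.
Total across both groups: 2 × 203 = 406.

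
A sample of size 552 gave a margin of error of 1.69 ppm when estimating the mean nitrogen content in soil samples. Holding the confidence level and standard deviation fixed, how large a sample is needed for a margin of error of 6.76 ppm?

Margin of error scales as 1/√n, so n₂ = n₁·(E₁/E₂)².
n₂ = 552 × (1.69/6.76)² = 552 × 0.0625 = 34.50
Round up: n₂ = 35.

n = 35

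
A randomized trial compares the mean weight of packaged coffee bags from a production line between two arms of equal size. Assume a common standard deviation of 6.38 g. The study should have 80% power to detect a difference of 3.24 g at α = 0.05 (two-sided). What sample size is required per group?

61 per group

For two equal groups, n per group = 2·((z_{α/2} + z_β)·σ/δ)².
z_{α/2} = 1.960; z_β = 0.842 (power 80%).
n = 2 × (2.802 × 6.38 / 3.24)² = 2 × 30.44 = 60.88
Round up: n = 61 per group.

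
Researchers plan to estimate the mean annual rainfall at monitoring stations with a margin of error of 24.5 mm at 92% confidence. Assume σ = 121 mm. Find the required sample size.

75

For a mean, the margin of error is E = z·σ/√n, so n = (zσ/E)².
At 92% confidence, z = 1.751.
n = (1.751 × 121 / 24.5)² = 74.78
Round up: n = 75.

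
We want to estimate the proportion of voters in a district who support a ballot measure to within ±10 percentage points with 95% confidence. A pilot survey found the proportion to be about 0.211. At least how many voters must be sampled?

For a proportion with margin E = 0.1 at 95% confidence, z = 1.960.
n = p̂(1−p̂)(z/E)² = 0.211 × 0.789 × (1.960/0.1)² = 63.95
Round up: n = 64.

64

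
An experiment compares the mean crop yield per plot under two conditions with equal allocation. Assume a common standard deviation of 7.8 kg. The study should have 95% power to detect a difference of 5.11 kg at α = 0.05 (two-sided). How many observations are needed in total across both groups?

122 total

For two equal groups, n per group = 2·((z_{α/2} + z_β)·σ/δ)².
z_{α/2} = 1.960; z_β = 1.645 (power 95%).
n = 2 × (3.605 × 7.8 / 5.11)² = 2 × 30.28 = 60.56
Round up: n = 61 per group.
Total across both groups: 2 × 61 = 122.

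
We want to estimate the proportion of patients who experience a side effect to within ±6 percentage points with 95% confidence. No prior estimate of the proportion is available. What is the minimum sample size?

267

For a proportion with margin E = 0.06 at 95% confidence, z = 1.960.
With no prior estimate, use p = 0.5, which maximizes p(1−p) at 0.25.
n = 0.25 × (z/E)² = 0.25 × (1.960/0.06)² = 266.78
Round up: n = 267.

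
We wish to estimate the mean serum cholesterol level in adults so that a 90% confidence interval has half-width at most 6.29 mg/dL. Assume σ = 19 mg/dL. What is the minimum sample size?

For a mean, the margin of error is E = z·σ/√n, so n = (zσ/E)².
At 90% confidence, z = 1.645.
n = (1.645 × 19 / 6.29)² = 24.69
Round up: n = 25.

25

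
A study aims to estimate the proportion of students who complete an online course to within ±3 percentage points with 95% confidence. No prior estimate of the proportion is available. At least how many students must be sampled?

1068

For a proportion with margin E = 0.03 at 95% confidence, z = 1.960.
With no prior estimate, use p = 0.5, which maximizes p(1−p) at 0.25.
n = 0.25 × (z/E)² = 0.25 × (1.960/0.03)² = 1067.11
Round up: n = 1068.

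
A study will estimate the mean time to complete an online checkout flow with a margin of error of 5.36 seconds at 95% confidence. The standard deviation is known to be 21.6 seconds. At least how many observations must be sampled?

63

For a mean, the margin of error is E = z·σ/√n, so n = (zσ/E)².
At 95% confidence, z = 1.960.
n = (1.960 × 21.6 / 5.36)² = 62.39
Round up: n = 63.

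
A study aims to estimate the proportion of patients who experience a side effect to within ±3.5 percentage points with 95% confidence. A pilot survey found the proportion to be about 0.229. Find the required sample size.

554

For a proportion with margin E = 0.035 at 95% confidence, z = 1.960.
n = p̂(1−p̂)(z/E)² = 0.229 × 0.771 × (1.960/0.035)² = 553.69
Round up: n = 554.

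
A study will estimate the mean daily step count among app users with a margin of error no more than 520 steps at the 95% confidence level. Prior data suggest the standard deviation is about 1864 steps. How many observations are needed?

n = 50

For a mean, the margin of error is E = z·σ/√n, so n = (zσ/E)².
At 95% confidence, z = 1.960.
n = (1.960 × 1864 / 520)² = 49.36
Round up: n = 50.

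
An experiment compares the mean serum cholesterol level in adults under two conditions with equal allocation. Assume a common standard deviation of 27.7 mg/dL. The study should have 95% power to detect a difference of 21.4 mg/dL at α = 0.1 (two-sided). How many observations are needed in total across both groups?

For two equal groups, n per group = 2·((z_{α/2} + z_β)·σ/δ)².
z_{α/2} = 1.645; z_β = 1.645 (power 95%).
n = 2 × (3.290 × 27.7 / 21.4)² = 2 × 18.14 = 36.28
Round up: n = 37 per group.
Total across both groups: 2 × 37 = 74.

74 total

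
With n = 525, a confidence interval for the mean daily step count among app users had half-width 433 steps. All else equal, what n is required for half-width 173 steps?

Margin of error scales as 1/√n, so n₂ = n₁·(E₁/E₂)².
n₂ = 525 × (433/173)² = 525 × 6.264 = 3288.60
Round up: n₂ = 3289.

3289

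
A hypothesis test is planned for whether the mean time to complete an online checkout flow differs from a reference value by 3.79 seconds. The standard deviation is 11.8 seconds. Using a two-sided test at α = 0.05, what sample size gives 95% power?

For a one-sample z-test, n = ((z_{α/2} + z_β)·σ/δ)².
z_{α/2} = 1.960 (two-sided α = 0.05); z_β = 1.645 (power 95% → β = 0.05).
n = (3.605 × 11.8 / 3.79)² = 125.98
Round up: n = 126.

126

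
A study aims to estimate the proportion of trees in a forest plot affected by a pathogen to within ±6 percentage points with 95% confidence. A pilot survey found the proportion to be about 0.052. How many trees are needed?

n = 53

For a proportion with margin E = 0.06 at 95% confidence, z = 1.960.
n = p̂(1−p̂)(z/E)² = 0.052 × 0.948 × (1.960/0.06)² = 52.60
Round up: n = 53.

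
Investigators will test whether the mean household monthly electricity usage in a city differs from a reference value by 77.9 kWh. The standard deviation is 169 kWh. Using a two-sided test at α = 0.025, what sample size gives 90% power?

For a one-sample z-test, n = ((z_{α/2} + z_β)·σ/δ)².
z_{α/2} = 2.241 (two-sided α = 0.025); z_β = 1.282 (power 90% → β = 0.1).
n = (3.523 × 169 / 77.9)² = 58.41
Round up: n = 59.

59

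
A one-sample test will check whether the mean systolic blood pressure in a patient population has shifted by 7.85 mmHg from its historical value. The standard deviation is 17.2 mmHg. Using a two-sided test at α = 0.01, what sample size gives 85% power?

For a one-sample z-test, n = ((z_{α/2} + z_β)·σ/δ)².
z_{α/2} = 2.576 (two-sided α = 0.01); z_β = 1.036 (power 85% → β = 0.15).
n = (3.612 × 17.2 / 7.85)² = 62.63
Round up: n = 63.

63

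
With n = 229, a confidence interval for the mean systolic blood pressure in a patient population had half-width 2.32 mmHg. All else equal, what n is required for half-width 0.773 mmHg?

n = 2063

Margin of error scales as 1/√n, so n₂ = n₁·(E₁/E₂)².
n₂ = 229 × (2.32/0.773)² = 229 × 9.008 = 2062.83
Round up: n₂ = 2063.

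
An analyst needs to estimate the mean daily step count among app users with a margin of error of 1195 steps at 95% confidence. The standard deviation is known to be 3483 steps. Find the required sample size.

33

For a mean, the margin of error is E = z·σ/√n, so n = (zσ/E)².
At 95% confidence, z = 1.960.
n = (1.960 × 3483 / 1195)² = 32.63
Round up: n = 33.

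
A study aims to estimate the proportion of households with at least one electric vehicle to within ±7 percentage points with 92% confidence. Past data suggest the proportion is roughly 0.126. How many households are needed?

n = 69

For a proportion with margin E = 0.07 at 92% confidence, z = 1.751.
n = p̂(1−p̂)(z/E)² = 0.126 × 0.874 × (1.751/0.07)² = 68.91
Round up: n = 69.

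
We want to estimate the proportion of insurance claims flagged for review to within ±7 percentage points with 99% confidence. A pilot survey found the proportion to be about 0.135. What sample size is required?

159

For a proportion with margin E = 0.07 at 99% confidence, z = 2.576.
n = p̂(1−p̂)(z/E)² = 0.135 × 0.865 × (2.576/0.07)² = 158.14
Round up: n = 159.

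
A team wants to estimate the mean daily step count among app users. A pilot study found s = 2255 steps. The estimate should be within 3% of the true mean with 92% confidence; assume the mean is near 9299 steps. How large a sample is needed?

For a mean, the margin of error is E = z·σ/√n, so n = (zσ/E)².
At 92% confidence, z = 1.751.
E = 3% of 9299 = 279 steps.
n = (1.751 × 2255 / 279)² = 200.33
Round up: n = 201.

201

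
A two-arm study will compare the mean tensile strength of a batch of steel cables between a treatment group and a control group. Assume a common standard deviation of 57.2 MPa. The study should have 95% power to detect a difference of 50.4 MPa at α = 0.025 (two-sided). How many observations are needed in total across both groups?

For two equal groups, n per group = 2·((z_{α/2} + z_β)·σ/δ)².
z_{α/2} = 2.241; z_β = 1.645 (power 95%).
n = 2 × (3.886 × 57.2 / 50.4)² = 2 × 19.45 = 38.90
Round up: n = 39 per group.
Total across both groups: 2 × 39 = 78.

78 total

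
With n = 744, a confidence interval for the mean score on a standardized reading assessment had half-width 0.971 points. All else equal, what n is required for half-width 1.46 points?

330

Margin of error scales as 1/√n, so n₂ = n₁·(E₁/E₂)².
n₂ = 744 × (0.971/1.46)² = 744 × 0.4423 = 329.07
Round up: n₂ = 330.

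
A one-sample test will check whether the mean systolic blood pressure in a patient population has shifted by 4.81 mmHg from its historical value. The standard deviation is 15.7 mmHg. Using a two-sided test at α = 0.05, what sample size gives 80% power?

84

For a one-sample z-test, n = ((z_{α/2} + z_β)·σ/δ)².
z_{α/2} = 1.960 (two-sided α = 0.05); z_β = 0.842 (power 80% → β = 0.2).
n = (2.802 × 15.7 / 4.81)² = 83.65
Round up: n = 84.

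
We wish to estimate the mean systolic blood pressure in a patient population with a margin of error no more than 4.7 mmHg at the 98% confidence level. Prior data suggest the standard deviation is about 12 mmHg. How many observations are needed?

n = 36

For a mean, the margin of error is E = z·σ/√n, so n = (zσ/E)².
At 98% confidence, z = 2.326.
n = (2.326 × 12 / 4.7)² = 35.27
Round up: n = 36.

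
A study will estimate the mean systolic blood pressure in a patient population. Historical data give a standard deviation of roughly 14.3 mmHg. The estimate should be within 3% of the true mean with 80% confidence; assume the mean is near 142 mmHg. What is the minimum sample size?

For a mean, the margin of error is E = z·σ/√n, so n = (zσ/E)².
At 80% confidence, z = 1.282.
E = 3% of 142 = 4.26 mmHg.
n = (1.282 × 14.3 / 4.26)² = 18.52
Round up: n = 19.

19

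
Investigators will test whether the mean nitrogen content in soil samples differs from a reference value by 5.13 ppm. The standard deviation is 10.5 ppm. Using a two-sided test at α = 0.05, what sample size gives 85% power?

For a one-sample z-test, n = ((z_{α/2} + z_β)·σ/δ)².
z_{α/2} = 1.960 (two-sided α = 0.05); z_β = 1.036 (power 85% → β = 0.15).
n = (2.996 × 10.5 / 5.13)² = 37.60
Round up: n = 38.

38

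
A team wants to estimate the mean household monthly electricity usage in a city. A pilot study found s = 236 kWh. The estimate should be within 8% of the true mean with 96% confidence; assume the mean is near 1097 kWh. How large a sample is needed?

For a mean, the margin of error is E = z·σ/√n, so n = (zσ/E)².
At 96% confidence, z = 2.054.
E = 8% of 1097 = 87.76 kWh.
n = (2.054 × 236 / 87.76)² = 30.51
Round up: n = 31.

31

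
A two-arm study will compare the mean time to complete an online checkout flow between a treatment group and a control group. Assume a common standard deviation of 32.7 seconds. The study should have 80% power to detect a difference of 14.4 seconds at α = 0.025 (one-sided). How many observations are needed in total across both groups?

162 total

For two equal groups, n per group = 2·((z_α + z_β)·σ/δ)².
z_α = 1.960; z_β = 0.842 (power 80%).
n = 2 × (2.802 × 32.7 / 14.4)² = 2 × 40.49 = 80.98
Round up: n = 81 per group.
Total across both groups: 2 × 81 = 162.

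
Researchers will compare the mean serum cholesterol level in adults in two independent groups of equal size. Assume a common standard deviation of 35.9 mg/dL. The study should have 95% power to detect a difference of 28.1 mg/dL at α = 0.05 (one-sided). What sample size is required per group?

36 per group

For two equal groups, n per group = 2·((z_α + z_β)·σ/δ)².
z_α = 1.645; z_β = 1.645 (power 95%).
n = 2 × (3.290 × 35.9 / 28.1)² = 2 × 17.67 = 35.34
Round up: n = 36 per group.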